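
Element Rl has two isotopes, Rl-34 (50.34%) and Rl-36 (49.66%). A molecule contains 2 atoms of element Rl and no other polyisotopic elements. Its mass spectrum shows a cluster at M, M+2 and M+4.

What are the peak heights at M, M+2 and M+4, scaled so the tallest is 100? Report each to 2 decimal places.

Expanding (0.5034 + 0.4966)^2:
P(M) = 0.5034^2 = 0.253412
P(M+2) = 2 × 0.5034^1 × 0.4966^1 = 0.499977
P(M+4) = 0.4966^2 = 0.246612
The M+2 peak is largest (0.499977); scaling to 100 gives 50.68 : 100.00 : 49.32.

50.68 : 100.00 : 49.32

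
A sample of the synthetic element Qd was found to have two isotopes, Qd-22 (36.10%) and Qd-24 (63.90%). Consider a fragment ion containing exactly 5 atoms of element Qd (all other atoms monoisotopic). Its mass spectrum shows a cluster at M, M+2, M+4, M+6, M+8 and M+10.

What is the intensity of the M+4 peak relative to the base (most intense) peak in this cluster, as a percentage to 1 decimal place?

Term probabilities: M 0.0061, M+2 0.0543, M+4 0.1921, M+6 0.3400, M+8 0.3009, M+10 0.1065. Base peak = M+6.
P(M+6) = C(5,3) × 0.3610^2 × 0.6390^3 = 10 × 0.130321 × 0.26091712 = 0.340030 (base)
P(M+4) = C(5,2) × 0.3610^3 × 0.6390^2 = 10 × 0.04704588 × 0.408321 = 0.192098
Relative intensity = 0.192098 / 0.340030 × 100 = 56.5

56.5%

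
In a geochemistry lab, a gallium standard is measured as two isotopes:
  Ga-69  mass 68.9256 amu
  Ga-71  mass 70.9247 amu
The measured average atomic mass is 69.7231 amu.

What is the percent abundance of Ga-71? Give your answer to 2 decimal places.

Let x be the fractional abundance of Ga-69; then Ga-71 has abundance 1 − x.
68.9256·x + 70.9247·(1 − x) = 69.7231
(68.9256 − 70.9247)·x = 69.7231 − 70.9247
x = -1.2016 / -1.9991 = 0.60107 → 60.11% Ga-69, 39.89% Ga-71.

39.89%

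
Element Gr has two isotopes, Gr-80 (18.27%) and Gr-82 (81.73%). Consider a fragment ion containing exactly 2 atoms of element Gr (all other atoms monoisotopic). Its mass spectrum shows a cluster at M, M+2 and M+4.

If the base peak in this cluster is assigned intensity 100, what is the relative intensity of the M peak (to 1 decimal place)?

5.0

Binomial terms of (0.1827 + 0.8173)^2: M 0.0334, M+2 0.2986, M+4 0.6680 → M+4 is the base peak.
P(M+4) = C(2,2) × 0.1827^0 × 0.8173^2 = 1 × 1.0000 × 0.66797929 = 0.667979 (base)
P(M) = C(2,0) × 0.1827^2 × 0.8173^0 = 1 × 0.03337929 × 1.0000 = 0.033379
Relative intensity = 0.033379 / 0.667979 × 100 = 5.0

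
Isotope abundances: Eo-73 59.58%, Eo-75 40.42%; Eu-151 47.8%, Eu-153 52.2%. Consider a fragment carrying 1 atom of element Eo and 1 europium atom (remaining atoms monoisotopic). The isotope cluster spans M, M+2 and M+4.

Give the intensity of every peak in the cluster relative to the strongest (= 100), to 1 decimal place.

56.5 : 100.0 : 41.8

Element Eo pattern (n=1): 0.5958 : 0.4042
Europium pattern (n=1): 0.4780 : 0.5220
Convolve the two distributions (both contribute in 2-u steps):
  M: 0.5958×0.4780 = 0.284792
  M+2: 0.5958×0.5220 + 0.4042×0.4780 = 0.504215
  M+4: 0.4042×0.5220 = 0.210992
Scale to base peak (0.504215) = 100: 56.5 : 100.0 : 41.8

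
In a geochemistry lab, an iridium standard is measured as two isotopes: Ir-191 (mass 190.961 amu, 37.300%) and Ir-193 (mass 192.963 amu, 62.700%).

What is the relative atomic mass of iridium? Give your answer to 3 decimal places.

192.216 amu

Ar = Σ fᵢ·mᵢ = 0.37300 × 190.961 + 0.62700 × 192.963
= 71.2285 + 120.9878 = 192.2163 amu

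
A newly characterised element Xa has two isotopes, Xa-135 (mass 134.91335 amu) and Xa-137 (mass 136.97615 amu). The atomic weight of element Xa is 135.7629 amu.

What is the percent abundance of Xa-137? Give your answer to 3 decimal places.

41.184%

With x = fraction of Xa-135 (so Xa-137 is 1 − x):
134.91335·x + 136.97615·(1 − x) = 135.7629
(134.91335 − 136.97615)·x = 135.7629 − 136.97615
x = -1.21325 / -2.06280 = 0.58816 → 58.816% Xa-135, 41.184% Xa-137.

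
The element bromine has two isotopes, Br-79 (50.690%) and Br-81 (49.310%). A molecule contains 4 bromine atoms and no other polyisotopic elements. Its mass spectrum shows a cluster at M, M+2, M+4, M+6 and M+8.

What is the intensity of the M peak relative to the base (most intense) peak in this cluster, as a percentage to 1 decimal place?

(0.50690 + 0.49310)^4 gives M 0.0660, M+2 0.2569, M+4 0.3749, M+6 0.2431, M+8 0.0591; the largest is M+4.
P(M+4) = C(4,2) × 0.50690^2 × 0.49310^2 = 6 × 0.25694761 × 0.24314761 = 0.374857 (base)
P(M) = C(4,0) × 0.50690^4 × 0.49310^0 = 1 × 0.06602207 × 1.0000 = 0.066022
Relative intensity = 0.066022 / 0.374857 × 100 = 17.6

17.6%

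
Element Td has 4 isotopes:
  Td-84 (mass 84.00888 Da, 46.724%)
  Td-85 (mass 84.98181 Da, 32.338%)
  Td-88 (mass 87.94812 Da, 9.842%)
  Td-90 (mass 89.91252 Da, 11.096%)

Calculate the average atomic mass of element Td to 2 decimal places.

The abundance-weighted mean is 0.46724 × 84.00888 + 0.32338 × 84.98181 + 0.09842 × 87.94812 + 0.11096 × 89.91252
= 39.252309 + 27.481418 + 8.655854 + 9.976693 = 85.366274 Da

85.37 Da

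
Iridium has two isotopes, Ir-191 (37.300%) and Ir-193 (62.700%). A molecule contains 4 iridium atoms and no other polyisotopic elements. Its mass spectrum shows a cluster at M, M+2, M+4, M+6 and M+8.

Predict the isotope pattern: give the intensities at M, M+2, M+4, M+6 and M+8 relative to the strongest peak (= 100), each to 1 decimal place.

5.3 : 35.4 : 89.2 : 100.0 : 42.0

Expanding (0.37300 + 0.62700)^4:
P(M) = 0.37300^4 = 0.019357
P(M+2) = 4 × 0.37300^3 × 0.62700^1 = 0.130153
P(M+4) = 6 × 0.37300^2 × 0.62700^2 = 0.328174
P(M+6) = 4 × 0.37300^1 × 0.62700^3 = 0.367766
P(M+8) = 0.62700^4 = 0.154550
The M+6 peak is largest (0.367766); scaling to 100 gives 5.3 : 35.4 : 89.2 : 100.0 : 42.0.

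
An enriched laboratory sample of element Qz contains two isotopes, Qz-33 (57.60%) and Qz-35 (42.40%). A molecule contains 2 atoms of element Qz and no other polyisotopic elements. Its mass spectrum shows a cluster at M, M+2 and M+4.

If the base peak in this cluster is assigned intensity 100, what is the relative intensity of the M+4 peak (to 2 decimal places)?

36.81

(0.5760 + 0.4240)^2 gives M 0.3318, M+2 0.4884, M+4 0.1798; the largest is M+2.
P(M+2) = C(2,1) × 0.5760^1 × 0.4240^1 = 2 × 0.5760 × 0.4240 = 0.488448 (base)
P(M+4) = C(2,2) × 0.5760^0 × 0.4240^2 = 1 × 1.0000 × 0.179776 = 0.179776
Relative intensity = 0.179776 / 0.488448 × 100 = 36.81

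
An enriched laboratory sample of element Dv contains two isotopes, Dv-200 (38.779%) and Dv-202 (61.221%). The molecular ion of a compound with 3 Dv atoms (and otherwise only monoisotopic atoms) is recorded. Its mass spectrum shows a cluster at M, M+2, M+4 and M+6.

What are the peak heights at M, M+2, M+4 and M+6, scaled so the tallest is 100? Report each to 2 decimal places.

13.37 : 63.34 : 100.00 : 52.62

Each Dv atom is independently Dv-200 (p = 0.38779) or Dv-202 (q = 0.61221); the cluster is the binomial expansion (p + q)^3.
P(M) = 0.38779^3 = 0.058316
P(M+2) = 3 × 0.38779^2 × 0.61221^1 = 0.276194
P(M+4) = 3 × 0.38779^1 × 0.61221^2 = 0.436032
P(M+6) = 0.61221^3 = 0.229457
The M+4 peak is largest (0.436032); scaling to 100 gives 13.37 : 63.34 : 100.00 : 52.62.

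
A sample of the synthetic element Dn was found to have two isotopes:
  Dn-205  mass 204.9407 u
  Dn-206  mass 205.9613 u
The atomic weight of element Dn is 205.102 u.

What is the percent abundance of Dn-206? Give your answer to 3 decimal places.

With x = fraction of Dn-205 (so Dn-206 is 1 − x):
204.9407·x + 205.9613·(1 − x) = 205.102
(204.9407 − 205.9613)·x = 205.102 − 205.9613
x = -0.8593 / -1.0206 = 0.84196 → 84.196% Dn-205, 15.804% Dn-206.

15.804%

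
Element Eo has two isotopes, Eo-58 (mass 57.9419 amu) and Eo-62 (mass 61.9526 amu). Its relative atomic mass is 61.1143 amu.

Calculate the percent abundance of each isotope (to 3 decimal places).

With x = fraction of Eo-58 (so Eo-62 is 1 − x):
57.9419·x + 61.9526·(1 − x) = 61.1143
(57.9419 − 61.9526)·x = 61.1143 − 61.9526
x = -0.8383 / -4.0107 = 0.20902 → 20.902% Eo-58, 79.098% Eo-62.

Eo-58: 20.902%, Eo-62: 79.098%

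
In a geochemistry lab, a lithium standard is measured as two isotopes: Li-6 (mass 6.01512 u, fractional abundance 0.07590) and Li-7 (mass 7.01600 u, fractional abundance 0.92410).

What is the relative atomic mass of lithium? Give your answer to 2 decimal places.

The abundance-weighted mean is 0.07590 × 6.01512 + 0.92410 × 7.01600
= 0.456548 + 6.483486 = 6.940034 u

6.94 u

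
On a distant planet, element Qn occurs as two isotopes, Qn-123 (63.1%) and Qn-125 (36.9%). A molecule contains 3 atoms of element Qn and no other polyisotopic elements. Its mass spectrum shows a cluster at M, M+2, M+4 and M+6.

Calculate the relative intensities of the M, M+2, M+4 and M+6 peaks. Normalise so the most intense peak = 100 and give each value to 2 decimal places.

57.00 : 100.00 : 58.48 : 11.40

Each Qn atom is independently Qn-123 (p = 0.631) or Qn-125 (q = 0.369); the cluster is the binomial expansion (p + q)^3.
P(M) = 0.631^3 = 0.251240
P(M+2) = 3 × 0.631^2 × 0.369^1 = 0.440764
P(M+4) = 3 × 0.631^1 × 0.369^2 = 0.257753
P(M+6) = 0.369^3 = 0.050243
The M+2 peak is largest (0.440764); scaling to 100 gives 57.00 : 100.00 : 58.48 : 11.40.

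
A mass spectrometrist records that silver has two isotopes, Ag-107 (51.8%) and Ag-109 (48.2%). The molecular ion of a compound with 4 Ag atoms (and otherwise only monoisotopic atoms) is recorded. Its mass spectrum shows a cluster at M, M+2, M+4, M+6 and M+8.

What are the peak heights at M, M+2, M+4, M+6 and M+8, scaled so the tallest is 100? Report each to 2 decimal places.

Each Ag atom is independently Ag-107 (p = 0.518) or Ag-109 (q = 0.482); the cluster is the binomial expansion (p + q)^4.
P(M) = 0.518^4 = 0.071998
P(M+2) = 4 × 0.518^3 × 0.482^1 = 0.267976
P(M+4) = 6 × 0.518^2 × 0.482^2 = 0.374029
P(M+6) = 4 × 0.518^1 × 0.482^3 = 0.232023
P(M+8) = 0.482^4 = 0.053974
The M+4 peak is largest (0.374029); scaling to 100 gives 19.25 : 71.65 : 100.00 : 62.03 : 14.43.

19.25 : 71.65 : 100.00 : 62.03 : 14.43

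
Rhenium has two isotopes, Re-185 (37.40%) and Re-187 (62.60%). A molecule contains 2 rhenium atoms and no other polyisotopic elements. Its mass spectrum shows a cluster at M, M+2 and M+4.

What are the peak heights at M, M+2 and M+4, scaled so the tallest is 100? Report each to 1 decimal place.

The 2 Re atoms are independent, so intensities follow the terms of (0.3740 + 0.6260)^2.
P(M) = 0.3740^2 = 0.139876
P(M+2) = 2 × 0.3740^1 × 0.6260^1 = 0.468248
P(M+4) = 0.6260^2 = 0.391876
The M+2 peak is largest (0.468248); scaling to 100 gives 29.9 : 100.0 : 83.7.

29.9 : 100.0 : 83.7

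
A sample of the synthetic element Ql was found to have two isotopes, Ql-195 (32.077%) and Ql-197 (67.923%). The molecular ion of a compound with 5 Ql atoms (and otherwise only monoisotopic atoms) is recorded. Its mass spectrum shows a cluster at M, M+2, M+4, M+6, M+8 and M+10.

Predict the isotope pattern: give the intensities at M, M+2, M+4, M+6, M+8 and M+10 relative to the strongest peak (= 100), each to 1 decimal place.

Each Ql atom is independently Ql-195 (p = 0.32077) or Ql-197 (q = 0.67923); the cluster is the binomial expansion (p + q)^5.
P(M) = 0.32077^5 = 0.003396
P(M+2) = 5 × 0.32077^4 × 0.67923^1 = 0.035955
P(M+4) = 10 × 0.32077^3 × 0.67923^2 = 0.152270
P(M+6) = 10 × 0.32077^2 × 0.67923^3 = 0.322432
P(M+8) = 5 × 0.32077^1 × 0.67923^4 = 0.341375
P(M+10) = 0.67923^5 = 0.144572
The M+8 peak is largest (0.341375); scaling to 100 gives 1.0 : 10.5 : 44.6 : 94.5 : 100.0 : 42.3.

1.0 : 10.5 : 44.6 : 94.5 : 100.0 : 42.3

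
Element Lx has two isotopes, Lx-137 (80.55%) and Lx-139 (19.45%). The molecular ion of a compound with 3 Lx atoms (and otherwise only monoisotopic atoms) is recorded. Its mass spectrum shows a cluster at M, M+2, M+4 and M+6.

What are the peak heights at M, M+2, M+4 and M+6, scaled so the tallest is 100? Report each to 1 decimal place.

Expanding (0.8055 + 0.1945)^3:
P(M) = 0.8055^3 = 0.522633
P(M+2) = 3 × 0.8055^2 × 0.1945^1 = 0.378592
P(M+4) = 3 × 0.8055^1 × 0.1945^2 = 0.091417
P(M+6) = 0.1945^3 = 0.007358
The M peak is largest (0.522633); scaling to 100 gives 100.0 : 72.4 : 17.5 : 1.4.

100.0 : 72.4 : 17.5 : 1.4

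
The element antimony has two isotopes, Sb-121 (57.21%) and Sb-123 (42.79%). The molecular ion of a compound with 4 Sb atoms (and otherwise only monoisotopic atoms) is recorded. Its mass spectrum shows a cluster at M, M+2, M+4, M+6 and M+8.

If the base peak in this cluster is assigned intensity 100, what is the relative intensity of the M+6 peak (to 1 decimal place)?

Term probabilities: M 0.1071, M+2 0.3205, M+4 0.3596, M+6 0.1793, M+8 0.0335. Base peak = M+4.
P(M+4) = C(4,2) × 0.5721^2 × 0.4279^2 = 6 × 0.32729841 × 0.18309841 = 0.359567 (base)
P(M+6) = C(4,3) × 0.5721^1 × 0.4279^3 = 4 × 0.5721 × 0.07834781 = 0.179291
Relative intensity = 0.179291 / 0.359567 × 100 = 49.9

49.9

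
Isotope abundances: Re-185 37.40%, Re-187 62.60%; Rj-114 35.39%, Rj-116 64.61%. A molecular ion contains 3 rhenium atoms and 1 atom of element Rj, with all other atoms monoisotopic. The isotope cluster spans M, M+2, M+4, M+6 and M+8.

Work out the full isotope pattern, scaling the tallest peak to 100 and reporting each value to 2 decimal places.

4.99 : 34.18 : 87.71 : 100.00 : 42.73

Rhenium pattern (n=3): 0.05231362 : 0.26268713 : 0.43968487 : 0.24531438
Element Rj pattern (n=1): 0.3539 : 0.6461
Convolve the two distributions (both contribute in 2-u steps):
  M: 0.05231362×0.3539 = 0.018514
  M+2: 0.05231362×0.6461 + 0.26268713×0.3539 = 0.126765
  M+4: 0.26268713×0.6461 + 0.43968487×0.3539 = 0.325327
  M+6: 0.43968487×0.6461 + 0.24531438×0.3539 = 0.370897
  M+8: 0.24531438×0.6461 = 0.158498
Scale to base peak (0.370897) = 100: 4.99 : 34.18 : 87.71 : 100.00 : 42.73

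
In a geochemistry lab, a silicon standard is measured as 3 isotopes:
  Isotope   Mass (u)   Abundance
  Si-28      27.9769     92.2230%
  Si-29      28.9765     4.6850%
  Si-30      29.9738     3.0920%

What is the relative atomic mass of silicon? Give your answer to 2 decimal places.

28.09 u

Average mass = Σ (abundance × isotope mass) = 0.922230 × 27.9769 + 0.046850 × 28.9765 + 0.030920 × 29.9738
= 25.80114 + 1.35755 + 0.92679 = 28.08548 u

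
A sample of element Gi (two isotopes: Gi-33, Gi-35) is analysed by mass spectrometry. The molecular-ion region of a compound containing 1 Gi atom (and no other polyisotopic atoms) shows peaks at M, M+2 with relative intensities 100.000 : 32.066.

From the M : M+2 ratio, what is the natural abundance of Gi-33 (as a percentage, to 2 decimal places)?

Write p for the Gi-33 fraction. I(M+2)/I(M) = [C(1,1)·p^0·(1−p)] / p^1 = 1·(1−p)/p = 32.066/100.000 = 0.3207
(1−p)/p = 0.3207/1 = 0.3207  ⇒  p = 1/(1 + 0.3207) = 0.7572
Gi-33: 75.72%, Gi-35: 24.28%.

75.72%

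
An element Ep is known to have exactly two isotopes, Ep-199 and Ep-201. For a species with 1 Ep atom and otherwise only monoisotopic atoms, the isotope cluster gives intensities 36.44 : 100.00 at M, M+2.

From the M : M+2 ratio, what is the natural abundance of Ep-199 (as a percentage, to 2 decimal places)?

26.71%

Write p for the Ep-199 fraction. I(M+2)/I(M) = [C(1,1)·p^0·(1−p)] / p^1 = 1·(1−p)/p = 100.00/36.44 = 2.7442
(1−p)/p = 2.7442/1 = 2.7442  ⇒  p = 1/(1 + 2.7442) = 0.2671
Ep-199: 26.71%, Ep-201: 73.29%.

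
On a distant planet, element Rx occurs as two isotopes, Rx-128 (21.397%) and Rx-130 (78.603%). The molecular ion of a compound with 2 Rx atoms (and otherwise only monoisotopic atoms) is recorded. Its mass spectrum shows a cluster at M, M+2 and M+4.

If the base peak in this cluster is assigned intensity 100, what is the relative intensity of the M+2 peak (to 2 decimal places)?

54.44

Term probabilities: M 0.0458, M+2 0.3364, M+4 0.6178. Base peak = M+4.
P(M+4) = C(2,2) × 0.21397^0 × 0.78603^2 = 1 × 1.0000 × 0.61784316 = 0.617843 (base)
P(M+2) = C(2,1) × 0.21397^1 × 0.78603^1 = 2 × 0.21397 × 0.78603 = 0.336374
Relative intensity = 0.336374 / 0.617843 × 100 = 54.44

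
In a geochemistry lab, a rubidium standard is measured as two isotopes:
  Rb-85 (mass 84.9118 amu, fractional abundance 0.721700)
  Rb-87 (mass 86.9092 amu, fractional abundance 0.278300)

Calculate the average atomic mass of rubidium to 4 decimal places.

Average mass = Σ (abundance × isotope mass) = 0.721700 × 84.9118 + 0.278300 × 86.9092
= 61.28085 + 24.18683 = 85.46768 amu

85.4677 amu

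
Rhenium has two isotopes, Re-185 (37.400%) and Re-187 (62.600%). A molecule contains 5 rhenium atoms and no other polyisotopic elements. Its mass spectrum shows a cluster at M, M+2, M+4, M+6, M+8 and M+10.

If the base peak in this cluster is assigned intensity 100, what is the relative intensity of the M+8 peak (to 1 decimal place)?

83.7

Term probabilities: M 0.0073, M+2 0.0612, M+4 0.2050, M+6 0.3431, M+8 0.2872, M+10 0.0961. Base peak = M+6.
P(M+6) = C(5,3) × 0.37400^2 × 0.62600^3 = 10 × 0.139876 × 0.24531438 = 0.343136 (base)
P(M+8) = C(5,4) × 0.37400^1 × 0.62600^4 = 5 × 0.3740 × 0.1535668 = 0.287170
Relative intensity = 0.287170 / 0.343136 × 100 = 83.7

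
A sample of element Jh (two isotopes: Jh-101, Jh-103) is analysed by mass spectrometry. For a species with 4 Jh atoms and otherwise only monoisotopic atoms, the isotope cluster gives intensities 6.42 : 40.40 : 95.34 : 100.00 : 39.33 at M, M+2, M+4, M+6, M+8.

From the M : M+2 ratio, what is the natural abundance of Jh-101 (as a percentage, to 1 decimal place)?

38.9%

Write p for the Jh-101 fraction. I(M+2)/I(M) = [C(4,1)·p^3·(1−p)] / p^4 = 4·(1−p)/p = 40.40/6.42 = 6.2928
(1−p)/p = 6.2928/4 = 1.5732  ⇒  p = 1/(1 + 1.5732) = 0.3886
Jh-101: 38.9%, Jh-103: 61.1%.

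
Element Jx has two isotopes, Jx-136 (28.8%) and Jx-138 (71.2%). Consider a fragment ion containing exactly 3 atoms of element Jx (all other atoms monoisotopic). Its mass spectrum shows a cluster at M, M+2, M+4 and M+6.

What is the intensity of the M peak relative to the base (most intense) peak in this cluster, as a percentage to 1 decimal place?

5.5%

(0.288 + 0.712)^3 gives M 0.0239, M+2 0.1772, M+4 0.4380, M+6 0.3609; the largest is M+4.
P(M+4) = C(3,2) × 0.288^1 × 0.712^2 = 3 × 0.2880 × 0.506944 = 0.438000 (base)
P(M) = C(3,0) × 0.288^3 × 0.712^0 = 1 × 0.02388787 × 1.0000 = 0.023888
Relative intensity = 0.023888 / 0.438000 × 100 = 5.5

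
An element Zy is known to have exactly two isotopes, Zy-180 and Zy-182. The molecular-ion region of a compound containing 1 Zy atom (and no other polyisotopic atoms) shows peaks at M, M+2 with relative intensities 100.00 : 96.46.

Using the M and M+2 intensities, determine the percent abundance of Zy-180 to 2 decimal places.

50.90%

If p is the fraction of Zy that is Zy-180, then I(M+2)/I(M) = [C(1,1)·p^0·(1−p)] / p^1 = 1·(1−p)/p = 96.46/100.00 = 0.9646
(1−p)/p = 0.9646/1 = 0.9646  ⇒  p = 1/(1 + 0.9646) = 0.5090
Zy-180: 50.90%, Zy-182: 49.10%.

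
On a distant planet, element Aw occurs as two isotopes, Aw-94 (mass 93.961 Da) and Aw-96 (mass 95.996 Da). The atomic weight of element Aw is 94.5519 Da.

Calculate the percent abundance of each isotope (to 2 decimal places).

Let x be the fractional abundance of Aw-94; then Aw-96 has abundance 1 − x.
93.961·x + 95.996·(1 − x) = 94.5519
(93.961 − 95.996)·x = 94.5519 − 95.996
x = -1.4441 / -2.035 = 0.70963 → 70.96% Aw-94, 29.04% Aw-96.

Aw-94: 70.96%, Aw-96: 29.04%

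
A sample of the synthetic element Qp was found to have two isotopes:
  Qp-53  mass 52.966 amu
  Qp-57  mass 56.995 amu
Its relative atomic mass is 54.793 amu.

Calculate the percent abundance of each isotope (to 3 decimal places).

Writing the weighted mean with unknown fraction x of Qp-53:
52.966·x + 56.995·(1 − x) = 54.793
(52.966 − 56.995)·x = 54.793 − 56.995
x = -2.202 / -4.029 = 0.54654 → 54.654% Qp-53, 45.346% Qp-57.

Qp-53: 54.654%, Qp-57: 45.346%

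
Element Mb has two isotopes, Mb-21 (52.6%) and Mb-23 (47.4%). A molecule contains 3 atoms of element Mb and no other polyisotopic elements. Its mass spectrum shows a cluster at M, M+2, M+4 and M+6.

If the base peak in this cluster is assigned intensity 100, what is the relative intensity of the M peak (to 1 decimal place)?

37.0

Binomial terms of (0.526 + 0.474)^3: M 0.1455, M+2 0.3934, M+4 0.3545, M+6 0.1065 → M+2 is the base peak.
P(M+2) = C(3,1) × 0.526^2 × 0.474^1 = 3 × 0.276676 × 0.4740 = 0.393433 (base)
P(M) = C(3,0) × 0.526^3 × 0.474^0 = 1 × 0.14553158 × 1.0000 = 0.145532
Relative intensity = 0.145532 / 0.393433 × 100 = 37.0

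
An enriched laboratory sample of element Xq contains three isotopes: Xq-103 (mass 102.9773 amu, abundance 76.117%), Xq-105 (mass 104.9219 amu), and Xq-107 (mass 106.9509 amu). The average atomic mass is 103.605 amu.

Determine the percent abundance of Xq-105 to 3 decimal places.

The remaining 23.883% is split between Xq-105 (fraction x) and Xq-107 (fraction 0.23883 − x).
Substituting: 104.9219x + 106.9509(0.23883 − x) = 25.221768559
(104.9219 − 106.9509)x = -0.321314888  ⇒  x = 0.15836, y = 0.08047
Xq-105: 15.836%, Xq-107: 8.047%.

15.836%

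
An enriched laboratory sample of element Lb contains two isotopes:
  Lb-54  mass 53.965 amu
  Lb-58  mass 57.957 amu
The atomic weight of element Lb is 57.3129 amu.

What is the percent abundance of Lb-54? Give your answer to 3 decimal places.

16.135%

With x = fraction of Lb-54 (so Lb-58 is 1 − x):
53.965·x + 57.957·(1 − x) = 57.3129
(53.965 − 57.957)·x = 57.3129 − 57.957
x = -0.6441 / -3.992 = 0.16135 → 16.135% Lb-54, 83.865% Lb-58.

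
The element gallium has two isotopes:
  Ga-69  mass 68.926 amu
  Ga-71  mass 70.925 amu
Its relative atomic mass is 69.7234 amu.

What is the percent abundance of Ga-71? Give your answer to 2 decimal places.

39.89%

With x = fraction of Ga-69 (so Ga-71 is 1 − x):
68.926·x + 70.925·(1 − x) = 69.7234
(68.926 − 70.925)·x = 69.7234 − 70.925
x = -1.2016 / -1.999 = 0.60110 → 60.11% Ga-69, 39.89% Ga-71.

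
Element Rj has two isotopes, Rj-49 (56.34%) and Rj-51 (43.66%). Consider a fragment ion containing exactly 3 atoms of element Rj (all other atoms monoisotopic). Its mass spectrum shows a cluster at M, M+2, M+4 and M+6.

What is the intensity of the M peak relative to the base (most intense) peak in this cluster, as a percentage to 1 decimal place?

43.0%

(0.5634 + 0.4366)^3 gives M 0.1788, M+2 0.4158, M+4 0.3222, M+6 0.0832; the largest is M+2.
P(M+2) = C(3,1) × 0.5634^2 × 0.4366^1 = 3 × 0.31741956 × 0.4366 = 0.415756 (base)
P(M) = C(3,0) × 0.5634^3 × 0.4366^0 = 1 × 0.17883418 × 1.0000 = 0.178834
Relative intensity = 0.178834 / 0.415756 × 100 = 43.0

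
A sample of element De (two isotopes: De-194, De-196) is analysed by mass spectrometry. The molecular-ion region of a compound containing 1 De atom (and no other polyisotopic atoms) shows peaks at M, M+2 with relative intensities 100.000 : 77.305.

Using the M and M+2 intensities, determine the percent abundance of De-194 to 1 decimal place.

56.4%

Let p = fractional abundance of De-194. I(M+2)/I(M) = [C(1,1)·p^0·(1−p)] / p^1 = 1·(1−p)/p = 77.305/100.000 = 0.7731
(1−p)/p = 0.7731/1 = 0.7731  ⇒  p = 1/(1 + 0.7731) = 0.5640
De-194: 56.4%, De-196: 43.6%.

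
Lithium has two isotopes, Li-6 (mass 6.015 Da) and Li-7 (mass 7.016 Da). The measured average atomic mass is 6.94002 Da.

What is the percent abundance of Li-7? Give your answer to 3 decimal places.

92.410%

With x = fraction of Li-6 (so Li-7 is 1 − x):
6.015·x + 7.016·(1 − x) = 6.94002
(6.015 − 7.016)·x = 6.94002 − 7.016
x = -0.07598 / -1.001 = 0.07590 → 7.590% Li-6, 92.410% Li-7.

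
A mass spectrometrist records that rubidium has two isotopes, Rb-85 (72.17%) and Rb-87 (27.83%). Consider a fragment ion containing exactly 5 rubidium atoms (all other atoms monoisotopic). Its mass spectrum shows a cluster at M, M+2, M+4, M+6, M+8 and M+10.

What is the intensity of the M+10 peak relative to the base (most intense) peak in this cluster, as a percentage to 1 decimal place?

0.4%

(0.7217 + 0.2783)^5 gives M 0.1958, M+2 0.3775, M+4 0.2911, M+6 0.1123, M+8 0.0216, M+10 0.0017; the largest is M+2.
P(M+2) = C(5,1) × 0.7217^4 × 0.2783^1 = 5 × 0.27128565 × 0.2783 = 0.377494 (base)
P(M+10) = C(5,5) × 0.7217^0 × 0.2783^5 = 1 × 1.0000 × 0.00166942 = 0.001669
Relative intensity = 0.001669 / 0.377494 × 100 = 0.4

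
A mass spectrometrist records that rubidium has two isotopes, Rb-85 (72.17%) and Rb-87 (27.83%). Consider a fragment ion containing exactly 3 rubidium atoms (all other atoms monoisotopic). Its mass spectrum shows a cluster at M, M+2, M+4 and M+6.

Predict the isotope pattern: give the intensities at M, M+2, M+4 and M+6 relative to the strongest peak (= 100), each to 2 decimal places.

86.44 : 100.00 : 38.56 : 4.96

Each Rb atom is independently Rb-85 (p = 0.7217) or Rb-87 (q = 0.2783); the cluster is the binomial expansion (p + q)^3.
P(M) = 0.7217^3 = 0.375898
P(M+2) = 3 × 0.7217^2 × 0.2783^1 = 0.434858
P(M+4) = 3 × 0.7217^1 × 0.2783^2 = 0.167689
P(M+6) = 0.2783^3 = 0.021555
The M+2 peak is largest (0.434858); scaling to 100 gives 86.44 : 100.00 : 38.56 : 4.96.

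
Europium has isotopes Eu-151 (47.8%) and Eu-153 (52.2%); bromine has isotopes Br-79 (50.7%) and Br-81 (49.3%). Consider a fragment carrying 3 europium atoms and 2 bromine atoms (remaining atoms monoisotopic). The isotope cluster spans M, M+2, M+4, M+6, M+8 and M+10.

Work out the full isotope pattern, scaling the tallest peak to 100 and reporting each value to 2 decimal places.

8.80 : 45.97 : 95.92 : 100.00 : 52.08 : 10.84

Europium pattern (n=3): 0.10921535 : 0.35780594 : 0.39074206 : 0.14223665
Bromine pattern (n=2): 0.257049 : 0.499902 : 0.243049
Convolve the two distributions (both contribute in 2-u steps):
  M: 0.10921535×0.257049 = 0.028074
  M+2: 0.10921535×0.499902 + 0.35780594×0.257049 = 0.146571
  M+4: 0.10921535×0.243049 + 0.35780594×0.499902 + 0.39074206×0.257049 = 0.305852
  M+6: 0.35780594×0.243049 + 0.39074206×0.499902 + 0.14223665×0.257049 = 0.318859
  M+8: 0.39074206×0.243049 + 0.14223665×0.499902 = 0.166074
  M+10: 0.14223665×0.243049 = 0.034570
Scale to base peak (0.318859) = 100: 8.80 : 45.97 : 95.92 : 100.00 : 52.08 : 10.84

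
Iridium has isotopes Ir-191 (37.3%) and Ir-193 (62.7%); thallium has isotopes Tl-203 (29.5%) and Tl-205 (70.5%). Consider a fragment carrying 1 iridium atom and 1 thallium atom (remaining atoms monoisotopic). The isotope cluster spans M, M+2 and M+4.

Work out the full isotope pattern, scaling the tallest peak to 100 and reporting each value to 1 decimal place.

24.6 : 100.0 : 98.7

Iridium pattern (n=1): 0.3730 : 0.6270
Thallium pattern (n=1): 0.2950 : 0.7050
Convolve the two distributions (both contribute in 2-u steps):
  M: 0.3730×0.2950 = 0.110035
  M+2: 0.3730×0.7050 + 0.6270×0.2950 = 0.447930
  M+4: 0.6270×0.7050 = 0.442035
Scale to base peak (0.447930) = 100: 24.6 : 100.0 : 98.7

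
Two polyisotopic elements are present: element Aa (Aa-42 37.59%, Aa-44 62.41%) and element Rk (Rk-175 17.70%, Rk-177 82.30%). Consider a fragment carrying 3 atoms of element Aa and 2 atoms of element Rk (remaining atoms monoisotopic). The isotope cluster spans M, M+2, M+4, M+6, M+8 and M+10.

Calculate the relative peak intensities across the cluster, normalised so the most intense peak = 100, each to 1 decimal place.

0.5 : 6.5 : 34.4 : 85.5 : 100.0 : 44.7

Element Aa pattern (n=3): 0.05311497 : 0.26455751 : 0.43924006 : 0.24308746
Element Rk pattern (n=2): 0.031329 : 0.291342 : 0.677329
Convolve the two distributions (both contribute in 2-u steps):
  M: 0.05311497×0.031329 = 0.001664
  M+2: 0.05311497×0.291342 + 0.26455751×0.031329 = 0.023763
  M+4: 0.05311497×0.677329 + 0.26455751×0.291342 + 0.43924006×0.031329 = 0.126814
  M+6: 0.26455751×0.677329 + 0.43924006×0.291342 + 0.24308746×0.031329 = 0.314777
  M+8: 0.43924006×0.677329 + 0.24308746×0.291342 = 0.368332
  M+10: 0.24308746×0.677329 = 0.164650
Scale to base peak (0.368332) = 100: 0.5 : 6.5 : 34.4 : 85.5 : 100.0 : 44.7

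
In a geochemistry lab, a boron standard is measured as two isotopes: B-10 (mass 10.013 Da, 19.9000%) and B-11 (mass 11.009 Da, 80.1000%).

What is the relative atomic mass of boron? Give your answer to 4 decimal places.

10.8108 Da

Average mass = Σ (abundance × isotope mass) = 0.199000 × 10.013 + 0.801000 × 11.009
= 1.99259 + 8.81821 = 10.81080 Da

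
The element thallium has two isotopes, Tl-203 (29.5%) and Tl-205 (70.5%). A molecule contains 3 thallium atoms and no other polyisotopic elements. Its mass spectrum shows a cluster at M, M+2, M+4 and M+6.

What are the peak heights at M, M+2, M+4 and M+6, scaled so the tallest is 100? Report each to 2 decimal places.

5.84 : 41.84 : 100.00 : 79.66

The 3 Tl atoms are independent, so intensities follow the terms of (0.295 + 0.705)^3.
P(M) = 0.295^3 = 0.025672
P(M+2) = 3 × 0.295^2 × 0.705^1 = 0.184058
P(M+4) = 3 × 0.295^1 × 0.705^2 = 0.439867
P(M+6) = 0.705^3 = 0.350403
The M+4 peak is largest (0.439867); scaling to 100 gives 5.84 : 41.84 : 100.00 : 79.66.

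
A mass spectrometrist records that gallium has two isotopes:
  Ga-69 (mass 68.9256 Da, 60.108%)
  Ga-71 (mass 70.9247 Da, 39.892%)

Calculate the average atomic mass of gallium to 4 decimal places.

Ar = Σ fᵢ·mᵢ = 0.60108 × 68.9256 + 0.39892 × 70.9247
= 41.42980 + 28.29328 = 69.72308 Da

69.7231 Da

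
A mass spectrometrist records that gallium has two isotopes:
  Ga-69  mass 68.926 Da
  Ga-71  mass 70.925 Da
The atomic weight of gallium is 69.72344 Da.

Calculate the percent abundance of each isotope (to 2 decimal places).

With x = fraction of Ga-69 (so Ga-71 is 1 − x):
68.926·x + 70.925·(1 − x) = 69.72344
(68.926 − 70.925)·x = 69.72344 − 70.925
x = -1.20156 / -1.999 = 0.60108 → 60.11% Ga-69, 39.89% Ga-71.

Ga-69: 60.11%, Ga-71: 39.89%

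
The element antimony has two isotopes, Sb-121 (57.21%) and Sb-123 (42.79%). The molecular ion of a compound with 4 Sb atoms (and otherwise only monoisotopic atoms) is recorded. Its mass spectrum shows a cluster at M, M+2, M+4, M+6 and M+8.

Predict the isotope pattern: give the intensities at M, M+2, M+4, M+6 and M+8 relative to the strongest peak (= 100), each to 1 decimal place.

Each Sb atom is independently Sb-121 (p = 0.5721) or Sb-123 (q = 0.4279); the cluster is the binomial expansion (p + q)^4.
P(M) = 0.5721^4 = 0.107124
P(M+2) = 4 × 0.5721^3 × 0.4279^1 = 0.320493
P(M+4) = 6 × 0.5721^2 × 0.4279^2 = 0.359567
P(M+6) = 4 × 0.5721^1 × 0.4279^3 = 0.179291
P(M+8) = 0.4279^4 = 0.033525
The M+4 peak is largest (0.359567); scaling to 100 gives 29.8 : 89.1 : 100.0 : 49.9 : 9.3.

29.8 : 89.1 : 100.0 : 49.9 : 9.3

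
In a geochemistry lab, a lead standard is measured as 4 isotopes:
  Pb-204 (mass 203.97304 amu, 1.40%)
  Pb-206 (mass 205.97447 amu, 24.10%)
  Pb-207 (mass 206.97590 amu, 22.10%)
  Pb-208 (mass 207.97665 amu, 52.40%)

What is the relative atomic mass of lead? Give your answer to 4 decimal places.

207.2169 amu

Average mass = Σ (abundance × isotope mass) = 0.0140 × 203.97304 + 0.2410 × 205.97447 + 0.2210 × 206.97590 + 0.5240 × 207.97665
= 2.855623 + 49.639847 + 45.741674 + 108.979765 = 207.216909 amu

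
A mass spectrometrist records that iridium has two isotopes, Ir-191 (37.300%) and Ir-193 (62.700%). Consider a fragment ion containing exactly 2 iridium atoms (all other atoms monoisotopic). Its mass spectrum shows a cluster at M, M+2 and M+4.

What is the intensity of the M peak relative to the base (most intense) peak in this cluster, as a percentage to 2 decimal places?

Term probabilities: M 0.1391, M+2 0.4677, M+4 0.3931. Base peak = M+2.
P(M+2) = C(2,1) × 0.37300^1 × 0.62700^1 = 2 × 0.3730 × 0.6270 = 0.467742 (base)
P(M) = C(2,0) × 0.37300^2 × 0.62700^0 = 1 × 0.139129 × 1.0000 = 0.139129
Relative intensity = 0.139129 / 0.467742 × 100 = 29.74

29.74%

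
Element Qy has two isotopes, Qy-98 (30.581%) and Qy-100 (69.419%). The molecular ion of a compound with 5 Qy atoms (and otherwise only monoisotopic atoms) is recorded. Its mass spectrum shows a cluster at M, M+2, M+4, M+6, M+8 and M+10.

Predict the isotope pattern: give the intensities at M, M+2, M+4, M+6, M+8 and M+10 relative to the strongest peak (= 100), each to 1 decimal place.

Each Qy atom is independently Qy-98 (p = 0.30581) or Qy-100 (q = 0.69419); the cluster is the binomial expansion (p + q)^5.
P(M) = 0.30581^5 = 0.002675
P(M+2) = 5 × 0.30581^4 × 0.69419^1 = 0.030357
P(M+4) = 10 × 0.30581^3 × 0.69419^2 = 0.137820
P(M+6) = 10 × 0.30581^2 × 0.69419^3 = 0.312852
P(M+8) = 5 × 0.30581^1 × 0.69419^4 = 0.355087
P(M+10) = 0.69419^5 = 0.161210
The M+8 peak is largest (0.355087); scaling to 100 gives 0.8 : 8.5 : 38.8 : 88.1 : 100.0 : 45.4.

0.8 : 8.5 : 38.8 : 88.1 : 100.0 : 45.4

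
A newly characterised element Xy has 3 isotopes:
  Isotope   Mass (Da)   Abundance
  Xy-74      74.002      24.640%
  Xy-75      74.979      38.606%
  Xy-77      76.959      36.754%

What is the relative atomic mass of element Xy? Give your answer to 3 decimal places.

Weight each isotope mass by its fractional abundance: 0.24640 × 74.002 + 0.38606 × 74.979 + 0.36754 × 76.959
= 18.2341 + 28.9464 + 28.2855 = 75.4660 Da

75.466 Da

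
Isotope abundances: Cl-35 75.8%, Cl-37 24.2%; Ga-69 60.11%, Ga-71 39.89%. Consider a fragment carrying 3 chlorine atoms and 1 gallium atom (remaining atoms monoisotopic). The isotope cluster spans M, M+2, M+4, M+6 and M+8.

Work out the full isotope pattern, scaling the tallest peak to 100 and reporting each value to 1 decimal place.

61.7 : 100.0 : 58.1 : 14.5 : 1.3

Chlorine pattern (n=3): 0.43551951 : 0.41713346 : 0.13317454 : 0.01417249
Gallium pattern (n=1): 0.6011 : 0.3989
Convolve the two distributions (both contribute in 2-u steps):
  M: 0.43551951×0.6011 = 0.261791
  M+2: 0.43551951×0.3989 + 0.41713346×0.6011 = 0.424468
  M+4: 0.41713346×0.3989 + 0.13317454×0.6011 = 0.246446
  M+6: 0.13317454×0.3989 + 0.01417249×0.6011 = 0.061642
  M+8: 0.01417249×0.3989 = 0.005653
Scale to base peak (0.424468) = 100: 61.7 : 100.0 : 58.1 : 14.5 : 1.3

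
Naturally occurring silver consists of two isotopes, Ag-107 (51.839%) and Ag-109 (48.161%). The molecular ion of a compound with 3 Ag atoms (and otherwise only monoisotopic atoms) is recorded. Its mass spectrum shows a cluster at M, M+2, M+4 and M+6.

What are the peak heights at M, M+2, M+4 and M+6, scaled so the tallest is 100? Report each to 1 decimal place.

Expanding (0.51839 + 0.48161)^3:
P(M) = 0.51839^3 = 0.139306
P(M+2) = 3 × 0.51839^2 × 0.48161^1 = 0.388267
P(M+4) = 3 × 0.51839^1 × 0.48161^2 = 0.360719
P(M+6) = 0.48161^3 = 0.111709
The M+2 peak is largest (0.388267); scaling to 100 gives 35.9 : 100.0 : 92.9 : 28.8.

35.9 : 100.0 : 92.9 : 28.8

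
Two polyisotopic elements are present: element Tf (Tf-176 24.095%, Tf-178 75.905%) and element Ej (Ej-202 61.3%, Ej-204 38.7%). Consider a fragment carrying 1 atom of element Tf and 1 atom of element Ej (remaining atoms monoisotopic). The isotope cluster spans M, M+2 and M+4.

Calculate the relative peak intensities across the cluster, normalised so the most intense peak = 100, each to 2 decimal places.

26.44 : 100.00 : 52.59

Element Tf pattern (n=1): 0.24095 : 0.75905
Element Ej pattern (n=1): 0.6130 : 0.3870
Convolve the two distributions (both contribute in 2-u steps):
  M: 0.24095×0.6130 = 0.147702
  M+2: 0.24095×0.3870 + 0.75905×0.6130 = 0.558545
  M+4: 0.75905×0.3870 = 0.293752
Scale to base peak (0.558545) = 100: 26.44 : 100.00 : 52.59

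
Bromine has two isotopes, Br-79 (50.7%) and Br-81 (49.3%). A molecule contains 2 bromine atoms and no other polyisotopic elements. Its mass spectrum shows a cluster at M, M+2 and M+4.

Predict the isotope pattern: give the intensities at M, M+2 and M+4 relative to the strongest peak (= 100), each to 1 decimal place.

The 2 Br atoms are independent, so intensities follow the terms of (0.507 + 0.493)^2.
P(M) = 0.507^2 = 0.257049
P(M+2) = 2 × 0.507^1 × 0.493^1 = 0.499902
P(M+4) = 0.493^2 = 0.243049
The M+2 peak is largest (0.499902); scaling to 100 gives 51.4 : 100.0 : 48.6.

51.4 : 100.0 : 48.6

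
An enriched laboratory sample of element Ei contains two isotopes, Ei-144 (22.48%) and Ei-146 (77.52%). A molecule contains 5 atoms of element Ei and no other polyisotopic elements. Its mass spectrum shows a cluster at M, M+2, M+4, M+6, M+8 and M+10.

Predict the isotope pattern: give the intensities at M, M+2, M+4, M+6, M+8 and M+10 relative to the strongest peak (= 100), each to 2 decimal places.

The 5 Ei atoms are independent, so intensities follow the terms of (0.2248 + 0.7752)^5.
P(M) = 0.2248^5 = 0.000574
P(M+2) = 5 × 0.2248^4 × 0.7752^1 = 0.009898
P(M+4) = 10 × 0.2248^3 × 0.7752^2 = 0.068268
P(M+6) = 10 × 0.2248^2 × 0.7752^3 = 0.235415
P(M+8) = 5 × 0.2248^1 × 0.7752^4 = 0.405902
P(M+10) = 0.7752^5 = 0.279942
The M+8 peak is largest (0.405902); scaling to 100 gives 0.14 : 2.44 : 16.82 : 58.00 : 100.00 : 68.97.

0.14 : 2.44 : 16.82 : 58.00 : 100.00 : 68.97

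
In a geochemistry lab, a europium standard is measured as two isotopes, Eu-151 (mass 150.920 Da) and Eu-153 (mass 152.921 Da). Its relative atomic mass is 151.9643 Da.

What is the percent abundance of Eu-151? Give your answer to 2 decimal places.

47.81%

Let x be the fractional abundance of Eu-151; then Eu-153 has abundance 1 − x.
150.920·x + 152.921·(1 − x) = 151.9643
(150.920 − 152.921)·x = 151.9643 − 152.921
x = -0.9567 / -2.001 = 0.47811 → 47.81% Eu-151, 52.19% Eu-153.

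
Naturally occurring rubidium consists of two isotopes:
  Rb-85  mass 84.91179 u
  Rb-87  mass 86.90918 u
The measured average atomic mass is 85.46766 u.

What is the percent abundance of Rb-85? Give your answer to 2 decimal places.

With x = fraction of Rb-85 (so Rb-87 is 1 − x):
84.91179·x + 86.90918·(1 − x) = 85.46766
(84.91179 − 86.90918)·x = 85.46766 − 86.90918
x = -1.44152 / -1.99739 = 0.72170 → 72.17% Rb-85, 27.83% Rb-87.

72.17%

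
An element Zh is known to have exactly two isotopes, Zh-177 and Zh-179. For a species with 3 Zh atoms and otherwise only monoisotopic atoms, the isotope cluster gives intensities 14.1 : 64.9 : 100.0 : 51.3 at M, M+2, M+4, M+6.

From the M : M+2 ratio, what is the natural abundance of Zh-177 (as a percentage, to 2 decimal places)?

Write p for the Zh-177 fraction. I(M+2)/I(M) = [C(3,1)·p^2·(1−p)] / p^3 = 3·(1−p)/p = 64.9/14.1 = 4.6028
(1−p)/p = 4.6028/3 = 1.5343  ⇒  p = 1/(1 + 1.5343) = 0.3946
Zh-177: 39.46%, Zh-179: 60.54%.

39.46%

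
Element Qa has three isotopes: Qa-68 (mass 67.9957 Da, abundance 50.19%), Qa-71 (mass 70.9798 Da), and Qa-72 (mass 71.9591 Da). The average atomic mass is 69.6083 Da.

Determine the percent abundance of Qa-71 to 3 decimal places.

Let x and y be the fractions of Qa-71 and Qa-72. Then x + y = 1 − 0.5019 = 0.4981 and 70.9798x + 71.9591y = 69.6083 − 0.5019×67.9957 = 35.48125817.
Substituting: 70.9798x + 71.9591(0.4981 − x) = 35.48125817
(70.9798 − 71.9591)x = -0.36156954  ⇒  x = 0.36921, y = 0.12889
Qa-71: 36.921%, Qa-72: 12.889%.

36.921%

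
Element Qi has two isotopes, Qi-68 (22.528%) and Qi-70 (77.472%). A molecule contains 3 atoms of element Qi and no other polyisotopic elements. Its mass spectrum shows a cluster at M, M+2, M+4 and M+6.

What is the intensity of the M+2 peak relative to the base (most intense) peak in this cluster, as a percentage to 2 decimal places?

25.37%

(0.22528 + 0.77472)^3 gives M 0.0114, M+2 0.1180, M+4 0.4056, M+6 0.4650; the largest is M+6.
P(M+6) = C(3,3) × 0.22528^0 × 0.77472^3 = 1 × 1.0000 × 0.46498003 = 0.464980 (base)
P(M+2) = C(3,1) × 0.22528^2 × 0.77472^1 = 3 × 0.05075108 × 0.77472 = 0.117954
Relative intensity = 0.117954 / 0.464980 × 100 = 25.37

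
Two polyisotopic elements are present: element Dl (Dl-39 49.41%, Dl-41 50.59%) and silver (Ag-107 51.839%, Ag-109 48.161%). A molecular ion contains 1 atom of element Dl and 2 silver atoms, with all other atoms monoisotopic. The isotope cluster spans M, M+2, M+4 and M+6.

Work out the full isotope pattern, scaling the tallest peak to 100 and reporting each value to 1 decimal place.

Element Dl pattern (n=1): 0.4941 : 0.5059
Silver pattern (n=2): 0.26872819 : 0.49932362 : 0.23194819
Convolve the two distributions (both contribute in 2-u steps):
  M: 0.4941×0.26872819 = 0.132779
  M+2: 0.4941×0.49932362 + 0.5059×0.26872819 = 0.382665
  M+4: 0.4941×0.23194819 + 0.5059×0.49932362 = 0.367213
  M+6: 0.5059×0.23194819 = 0.117343
Scale to base peak (0.382665) = 100: 34.7 : 100.0 : 96.0 : 30.7

34.7 : 100.0 : 96.0 : 30.7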